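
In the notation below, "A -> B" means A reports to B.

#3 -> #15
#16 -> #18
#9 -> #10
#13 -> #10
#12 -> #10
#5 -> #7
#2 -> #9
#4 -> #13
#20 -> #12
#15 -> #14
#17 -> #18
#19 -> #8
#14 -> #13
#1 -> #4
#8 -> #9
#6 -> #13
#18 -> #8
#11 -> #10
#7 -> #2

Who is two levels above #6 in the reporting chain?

#10

#6 reports to #13, and #13 reports to #10. So #6's skip-level manager is #10.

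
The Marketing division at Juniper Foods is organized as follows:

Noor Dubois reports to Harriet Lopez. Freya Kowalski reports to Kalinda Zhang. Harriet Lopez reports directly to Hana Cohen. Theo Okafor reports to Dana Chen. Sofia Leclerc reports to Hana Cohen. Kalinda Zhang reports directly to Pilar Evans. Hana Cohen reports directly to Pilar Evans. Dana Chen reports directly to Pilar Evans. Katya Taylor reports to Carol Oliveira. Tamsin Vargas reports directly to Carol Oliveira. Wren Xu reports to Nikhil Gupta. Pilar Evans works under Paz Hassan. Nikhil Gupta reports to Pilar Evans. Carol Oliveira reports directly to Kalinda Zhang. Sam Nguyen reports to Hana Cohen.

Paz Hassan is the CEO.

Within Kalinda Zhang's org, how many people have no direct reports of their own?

3

The people in Kalinda Zhang's organization with no one reporting to them are Freya Kowalski, Katya Taylor, Tamsin Vargas. That is 3.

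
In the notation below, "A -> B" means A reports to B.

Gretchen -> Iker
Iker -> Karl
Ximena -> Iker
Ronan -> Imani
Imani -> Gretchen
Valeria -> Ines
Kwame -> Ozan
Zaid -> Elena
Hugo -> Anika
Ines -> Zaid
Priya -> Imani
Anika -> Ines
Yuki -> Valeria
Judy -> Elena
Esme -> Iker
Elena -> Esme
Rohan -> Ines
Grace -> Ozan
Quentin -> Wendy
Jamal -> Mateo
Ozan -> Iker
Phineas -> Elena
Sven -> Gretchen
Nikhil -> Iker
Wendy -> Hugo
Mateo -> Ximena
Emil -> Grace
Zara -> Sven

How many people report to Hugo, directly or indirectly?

Hugo directly manages Wendy. Under Wendy: Quentin (1). That's 2 in total.

2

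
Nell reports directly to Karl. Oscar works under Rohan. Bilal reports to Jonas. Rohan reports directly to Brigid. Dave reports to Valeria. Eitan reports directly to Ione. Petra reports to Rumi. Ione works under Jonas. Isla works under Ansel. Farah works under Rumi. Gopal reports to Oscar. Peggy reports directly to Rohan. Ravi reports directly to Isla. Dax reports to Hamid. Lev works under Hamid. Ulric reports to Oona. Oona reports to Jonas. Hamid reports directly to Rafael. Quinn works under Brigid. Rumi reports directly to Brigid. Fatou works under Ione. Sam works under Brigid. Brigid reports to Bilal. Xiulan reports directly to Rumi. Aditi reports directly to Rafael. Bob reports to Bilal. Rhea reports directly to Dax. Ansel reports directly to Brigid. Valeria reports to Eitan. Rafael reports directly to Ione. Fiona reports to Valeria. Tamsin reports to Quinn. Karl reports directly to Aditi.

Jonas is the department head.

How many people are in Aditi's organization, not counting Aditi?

Aditi directly manages Karl. Under Karl: Nell (1). That's 2 in total.

2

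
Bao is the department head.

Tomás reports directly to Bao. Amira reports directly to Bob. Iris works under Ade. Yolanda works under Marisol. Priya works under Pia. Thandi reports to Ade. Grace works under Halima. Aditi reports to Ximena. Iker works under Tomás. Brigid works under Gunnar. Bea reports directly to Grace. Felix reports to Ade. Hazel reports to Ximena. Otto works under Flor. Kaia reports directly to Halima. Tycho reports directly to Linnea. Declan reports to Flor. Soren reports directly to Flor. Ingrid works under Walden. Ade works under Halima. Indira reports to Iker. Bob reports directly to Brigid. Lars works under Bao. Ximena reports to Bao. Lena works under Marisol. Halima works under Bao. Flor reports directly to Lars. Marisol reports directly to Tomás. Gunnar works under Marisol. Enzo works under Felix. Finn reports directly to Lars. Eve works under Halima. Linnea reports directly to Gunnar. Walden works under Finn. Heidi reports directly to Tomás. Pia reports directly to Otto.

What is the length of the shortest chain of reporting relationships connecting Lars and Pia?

Pia is in Lars's organization: the chain from Pia up to Lars is Pia → Otto → Flor → Lars, which is 3 links.

3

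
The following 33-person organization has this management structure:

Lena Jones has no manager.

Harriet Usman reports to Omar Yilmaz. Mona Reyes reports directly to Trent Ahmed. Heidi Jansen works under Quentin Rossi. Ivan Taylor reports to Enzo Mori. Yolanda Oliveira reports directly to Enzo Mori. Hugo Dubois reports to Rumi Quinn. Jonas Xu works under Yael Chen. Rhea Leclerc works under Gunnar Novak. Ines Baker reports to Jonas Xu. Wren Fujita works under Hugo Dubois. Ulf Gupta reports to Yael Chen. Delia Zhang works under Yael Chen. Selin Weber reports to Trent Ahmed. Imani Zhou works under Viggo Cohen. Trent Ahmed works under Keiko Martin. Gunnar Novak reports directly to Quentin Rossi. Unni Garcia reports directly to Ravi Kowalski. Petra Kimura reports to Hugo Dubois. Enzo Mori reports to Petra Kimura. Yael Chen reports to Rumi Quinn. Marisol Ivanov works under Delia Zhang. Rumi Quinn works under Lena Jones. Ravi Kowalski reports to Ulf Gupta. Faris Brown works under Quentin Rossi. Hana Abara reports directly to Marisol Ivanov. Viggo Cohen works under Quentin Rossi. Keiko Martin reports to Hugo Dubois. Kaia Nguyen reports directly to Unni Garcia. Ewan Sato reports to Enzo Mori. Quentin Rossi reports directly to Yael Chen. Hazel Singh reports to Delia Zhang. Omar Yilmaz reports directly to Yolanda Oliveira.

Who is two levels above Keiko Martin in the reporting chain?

Rumi Quinn

Keiko Martin reports to Hugo Dubois, and Hugo Dubois reports to Rumi Quinn. So Keiko Martin's skip-level manager is Rumi Quinn.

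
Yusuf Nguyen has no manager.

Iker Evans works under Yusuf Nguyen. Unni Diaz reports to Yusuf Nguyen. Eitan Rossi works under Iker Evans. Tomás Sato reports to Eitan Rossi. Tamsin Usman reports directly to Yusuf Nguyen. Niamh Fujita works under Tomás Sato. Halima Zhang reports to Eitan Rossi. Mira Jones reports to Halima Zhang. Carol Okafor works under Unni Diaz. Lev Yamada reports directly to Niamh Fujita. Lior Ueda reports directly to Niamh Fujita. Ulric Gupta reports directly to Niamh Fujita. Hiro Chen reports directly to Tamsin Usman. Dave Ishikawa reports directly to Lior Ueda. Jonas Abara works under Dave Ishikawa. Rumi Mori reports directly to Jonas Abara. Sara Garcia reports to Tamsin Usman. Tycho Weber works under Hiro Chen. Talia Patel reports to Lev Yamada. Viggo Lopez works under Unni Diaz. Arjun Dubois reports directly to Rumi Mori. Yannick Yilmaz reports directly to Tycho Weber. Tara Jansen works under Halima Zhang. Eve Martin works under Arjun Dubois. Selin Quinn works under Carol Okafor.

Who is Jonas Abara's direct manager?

Dave Ishikawa

Jonas Abara reports directly to Dave Ishikawa.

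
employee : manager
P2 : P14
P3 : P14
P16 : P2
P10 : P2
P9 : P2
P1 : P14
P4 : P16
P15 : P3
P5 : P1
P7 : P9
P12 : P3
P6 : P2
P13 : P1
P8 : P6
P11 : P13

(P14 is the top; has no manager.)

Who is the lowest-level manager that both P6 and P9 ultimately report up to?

P6's chain of managers is P2, P14. P9's chain of managers is P2, P14. The first manager that appears in both chains is P2.

P2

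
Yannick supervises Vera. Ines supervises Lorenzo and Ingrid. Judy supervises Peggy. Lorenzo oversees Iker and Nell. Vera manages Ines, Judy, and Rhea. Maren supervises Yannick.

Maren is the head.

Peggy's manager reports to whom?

Peggy reports to Judy, and Judy reports to Vera. So Peggy's skip-level manager is Vera.

Vera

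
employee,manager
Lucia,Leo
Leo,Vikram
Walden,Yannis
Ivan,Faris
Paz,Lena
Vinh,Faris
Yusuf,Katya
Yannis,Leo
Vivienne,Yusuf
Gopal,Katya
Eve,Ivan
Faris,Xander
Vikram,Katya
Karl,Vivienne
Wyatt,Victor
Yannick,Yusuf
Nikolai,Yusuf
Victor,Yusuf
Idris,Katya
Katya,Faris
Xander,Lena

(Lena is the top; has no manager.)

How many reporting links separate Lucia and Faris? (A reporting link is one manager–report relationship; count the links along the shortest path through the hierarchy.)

Lucia is in Faris's organization: the chain from Lucia up to Faris is Lucia → Leo → Vikram → Katya → Faris, which is 4 links.

4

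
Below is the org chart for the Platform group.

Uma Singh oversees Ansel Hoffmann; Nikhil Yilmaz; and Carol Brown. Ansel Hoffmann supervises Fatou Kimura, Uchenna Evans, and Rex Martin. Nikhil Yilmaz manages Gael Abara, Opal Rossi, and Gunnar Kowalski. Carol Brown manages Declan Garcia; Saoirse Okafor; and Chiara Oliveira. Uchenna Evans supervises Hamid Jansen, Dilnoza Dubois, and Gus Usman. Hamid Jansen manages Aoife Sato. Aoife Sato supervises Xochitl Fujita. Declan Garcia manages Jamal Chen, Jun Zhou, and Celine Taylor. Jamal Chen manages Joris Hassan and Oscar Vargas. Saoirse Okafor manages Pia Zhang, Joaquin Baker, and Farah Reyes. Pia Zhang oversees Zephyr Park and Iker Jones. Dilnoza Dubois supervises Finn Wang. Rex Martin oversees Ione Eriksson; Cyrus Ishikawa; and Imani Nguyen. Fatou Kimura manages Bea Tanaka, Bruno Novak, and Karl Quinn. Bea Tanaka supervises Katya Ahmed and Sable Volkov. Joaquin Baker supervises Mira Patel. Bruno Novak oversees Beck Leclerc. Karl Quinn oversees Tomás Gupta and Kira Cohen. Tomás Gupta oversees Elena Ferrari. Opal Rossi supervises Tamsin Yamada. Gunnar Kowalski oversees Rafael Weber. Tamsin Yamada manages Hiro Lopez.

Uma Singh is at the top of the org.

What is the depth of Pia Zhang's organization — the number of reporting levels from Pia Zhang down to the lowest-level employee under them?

The longest chain under Pia Zhang runs Pia Zhang → Iker Jones, which is 1 level below Pia Zhang.

1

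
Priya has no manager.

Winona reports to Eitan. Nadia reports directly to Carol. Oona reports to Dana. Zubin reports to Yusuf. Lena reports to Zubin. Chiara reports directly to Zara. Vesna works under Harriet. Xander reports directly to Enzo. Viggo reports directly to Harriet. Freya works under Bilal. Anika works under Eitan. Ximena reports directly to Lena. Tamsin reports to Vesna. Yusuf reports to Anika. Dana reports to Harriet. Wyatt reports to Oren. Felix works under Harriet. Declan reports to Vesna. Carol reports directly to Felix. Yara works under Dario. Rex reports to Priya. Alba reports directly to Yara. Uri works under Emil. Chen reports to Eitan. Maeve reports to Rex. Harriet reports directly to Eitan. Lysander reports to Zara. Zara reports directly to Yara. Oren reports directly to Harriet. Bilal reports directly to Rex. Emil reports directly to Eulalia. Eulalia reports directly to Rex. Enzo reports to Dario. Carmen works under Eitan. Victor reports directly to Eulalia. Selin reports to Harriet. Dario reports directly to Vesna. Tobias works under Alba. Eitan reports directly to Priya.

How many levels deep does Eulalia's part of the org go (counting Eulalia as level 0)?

2

The longest chain under Eulalia runs Eulalia → Emil → Uri, which is 2 levels below Eulalia.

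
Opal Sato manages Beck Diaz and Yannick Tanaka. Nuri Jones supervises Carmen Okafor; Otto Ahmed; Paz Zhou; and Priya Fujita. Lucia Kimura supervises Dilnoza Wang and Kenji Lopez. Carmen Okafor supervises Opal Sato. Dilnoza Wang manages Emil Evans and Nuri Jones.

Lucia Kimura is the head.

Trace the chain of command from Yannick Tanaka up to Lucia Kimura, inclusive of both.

Yannick Tanaka reports to Opal Sato. Opal Sato reports to Carmen Okafor. Carmen Okafor reports to Nuri Jones. Nuri Jones reports to Dilnoza Wang. Dilnoza Wang reports to Lucia Kimura. Lucia Kimura is at the top.

Yannick Tanaka -> Opal Sato -> Carmen Okafor -> Nuri Jones -> Dilnoza Wang -> Lucia Kimura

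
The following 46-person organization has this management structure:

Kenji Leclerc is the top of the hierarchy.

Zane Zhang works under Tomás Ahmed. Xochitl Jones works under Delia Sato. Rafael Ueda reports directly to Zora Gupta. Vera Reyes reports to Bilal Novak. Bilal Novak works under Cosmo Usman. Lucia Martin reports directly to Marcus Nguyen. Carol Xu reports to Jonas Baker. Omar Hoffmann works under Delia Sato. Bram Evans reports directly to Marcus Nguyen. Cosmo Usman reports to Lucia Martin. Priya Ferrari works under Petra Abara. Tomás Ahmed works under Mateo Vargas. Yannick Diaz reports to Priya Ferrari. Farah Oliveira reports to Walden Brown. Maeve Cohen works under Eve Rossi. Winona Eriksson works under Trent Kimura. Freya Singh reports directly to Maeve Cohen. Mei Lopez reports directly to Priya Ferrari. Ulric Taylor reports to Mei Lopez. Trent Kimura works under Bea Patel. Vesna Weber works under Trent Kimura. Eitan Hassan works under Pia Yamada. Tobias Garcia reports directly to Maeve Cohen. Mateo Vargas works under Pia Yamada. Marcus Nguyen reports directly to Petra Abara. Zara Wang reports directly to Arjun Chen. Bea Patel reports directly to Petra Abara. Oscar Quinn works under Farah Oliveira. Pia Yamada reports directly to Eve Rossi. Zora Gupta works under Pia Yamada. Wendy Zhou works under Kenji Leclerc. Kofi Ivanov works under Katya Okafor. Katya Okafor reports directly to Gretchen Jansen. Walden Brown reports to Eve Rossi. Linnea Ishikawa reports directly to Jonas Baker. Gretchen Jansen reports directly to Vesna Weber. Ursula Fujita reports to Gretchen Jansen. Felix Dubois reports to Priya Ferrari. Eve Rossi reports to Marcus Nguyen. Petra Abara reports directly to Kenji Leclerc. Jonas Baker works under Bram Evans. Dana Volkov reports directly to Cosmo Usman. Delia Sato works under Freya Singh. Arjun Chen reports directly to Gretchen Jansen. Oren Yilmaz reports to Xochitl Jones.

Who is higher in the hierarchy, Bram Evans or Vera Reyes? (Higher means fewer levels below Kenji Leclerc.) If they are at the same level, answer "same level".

Bram Evans

Bram Evans is 3 levels below Kenji Leclerc; Vera Reyes is 6. Bram Evans is higher.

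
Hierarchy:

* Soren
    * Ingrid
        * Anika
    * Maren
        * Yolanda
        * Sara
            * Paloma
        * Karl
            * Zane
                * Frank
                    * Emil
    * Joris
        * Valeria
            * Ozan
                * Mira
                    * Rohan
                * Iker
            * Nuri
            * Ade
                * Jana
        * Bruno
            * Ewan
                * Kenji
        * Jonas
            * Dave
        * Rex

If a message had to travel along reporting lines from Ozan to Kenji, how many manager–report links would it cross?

Ozan is 2 levels below Joris, and Kenji is 3 levels below Joris (their lowest common manager). The shortest path runs up from Ozan to Joris and back down to Kenji: 2 + 3 = 5 links.

5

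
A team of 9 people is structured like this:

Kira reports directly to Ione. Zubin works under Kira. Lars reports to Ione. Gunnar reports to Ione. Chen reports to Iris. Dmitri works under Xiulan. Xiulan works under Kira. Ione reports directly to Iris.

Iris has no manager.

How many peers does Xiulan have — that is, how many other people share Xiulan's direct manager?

Xiulan reports to Kira. Kira's other direct reports are Zubin — 1 peer.

1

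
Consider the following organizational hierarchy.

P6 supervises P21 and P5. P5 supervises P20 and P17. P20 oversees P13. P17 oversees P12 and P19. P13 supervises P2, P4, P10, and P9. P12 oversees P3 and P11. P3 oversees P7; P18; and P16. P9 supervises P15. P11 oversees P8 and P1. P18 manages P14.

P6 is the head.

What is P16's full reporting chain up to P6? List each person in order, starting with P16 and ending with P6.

P16 -> P3 -> P12 -> P17 -> P5 -> P6

P16 reports to P3. P3 reports to P12. P12 reports to P17. P17 reports to P5. P5 reports to P6. P6 is at the top.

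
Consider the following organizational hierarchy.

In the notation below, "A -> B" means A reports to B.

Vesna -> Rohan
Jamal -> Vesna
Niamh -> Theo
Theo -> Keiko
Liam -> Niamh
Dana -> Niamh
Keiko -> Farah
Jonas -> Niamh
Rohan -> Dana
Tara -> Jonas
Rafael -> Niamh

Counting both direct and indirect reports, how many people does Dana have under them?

3

Dana directly manages Rohan. Under Rohan: Vesna, Jamal (2). That's 3 in total.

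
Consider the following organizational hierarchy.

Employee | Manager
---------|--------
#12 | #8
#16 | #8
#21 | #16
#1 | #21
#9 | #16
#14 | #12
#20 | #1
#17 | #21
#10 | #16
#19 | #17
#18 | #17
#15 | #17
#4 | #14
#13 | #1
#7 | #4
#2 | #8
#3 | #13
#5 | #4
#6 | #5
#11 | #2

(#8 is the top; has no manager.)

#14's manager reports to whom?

#8

#14 reports to #12, and #12 reports to #8. So #14's skip-level manager is #8.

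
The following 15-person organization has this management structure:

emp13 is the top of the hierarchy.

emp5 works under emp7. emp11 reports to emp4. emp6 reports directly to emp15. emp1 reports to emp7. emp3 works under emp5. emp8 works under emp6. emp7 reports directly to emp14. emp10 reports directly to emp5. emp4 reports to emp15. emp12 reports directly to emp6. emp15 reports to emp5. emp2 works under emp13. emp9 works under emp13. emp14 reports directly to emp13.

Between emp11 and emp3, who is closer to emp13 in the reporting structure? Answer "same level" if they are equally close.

emp3

emp11 is 6 levels below emp13; emp3 is 4. emp3 is higher.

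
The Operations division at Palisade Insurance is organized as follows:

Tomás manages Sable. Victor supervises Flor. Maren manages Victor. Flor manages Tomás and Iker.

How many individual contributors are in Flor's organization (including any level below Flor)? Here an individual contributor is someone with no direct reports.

2

The people in Flor's organization with no one reporting to them are Iker, Sable. That is 2.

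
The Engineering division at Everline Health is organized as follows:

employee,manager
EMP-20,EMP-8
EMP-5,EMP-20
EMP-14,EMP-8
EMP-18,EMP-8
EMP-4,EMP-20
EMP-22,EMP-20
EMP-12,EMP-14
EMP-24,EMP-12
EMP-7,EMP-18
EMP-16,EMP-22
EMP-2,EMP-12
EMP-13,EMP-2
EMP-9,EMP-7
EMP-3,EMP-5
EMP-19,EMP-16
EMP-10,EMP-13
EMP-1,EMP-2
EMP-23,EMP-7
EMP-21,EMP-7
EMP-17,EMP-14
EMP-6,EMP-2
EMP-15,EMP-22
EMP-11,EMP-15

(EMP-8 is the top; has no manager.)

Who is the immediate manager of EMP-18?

EMP-18 reports directly to EMP-8.

EMP-8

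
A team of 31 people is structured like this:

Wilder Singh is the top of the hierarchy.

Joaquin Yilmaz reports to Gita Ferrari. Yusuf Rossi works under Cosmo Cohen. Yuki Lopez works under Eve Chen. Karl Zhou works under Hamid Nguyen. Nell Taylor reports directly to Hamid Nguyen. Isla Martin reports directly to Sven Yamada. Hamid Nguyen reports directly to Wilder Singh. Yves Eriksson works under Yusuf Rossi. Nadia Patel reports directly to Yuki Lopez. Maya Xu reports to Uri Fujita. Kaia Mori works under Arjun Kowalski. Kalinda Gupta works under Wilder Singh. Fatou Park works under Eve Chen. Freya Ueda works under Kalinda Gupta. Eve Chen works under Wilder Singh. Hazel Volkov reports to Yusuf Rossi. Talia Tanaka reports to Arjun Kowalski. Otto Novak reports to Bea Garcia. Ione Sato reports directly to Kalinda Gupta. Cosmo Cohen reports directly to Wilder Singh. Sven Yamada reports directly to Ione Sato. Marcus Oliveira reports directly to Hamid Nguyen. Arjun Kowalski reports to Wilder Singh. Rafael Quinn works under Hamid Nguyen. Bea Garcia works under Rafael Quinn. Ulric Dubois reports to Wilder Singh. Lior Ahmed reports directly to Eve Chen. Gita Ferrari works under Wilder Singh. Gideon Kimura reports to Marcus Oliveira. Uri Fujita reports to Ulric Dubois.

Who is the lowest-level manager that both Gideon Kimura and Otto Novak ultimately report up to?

Gideon Kimura's chain of managers is Marcus Oliveira, Hamid Nguyen, Wilder Singh. Otto Novak's chain of managers is Bea Garcia, Rafael Quinn, Hamid Nguyen, Wilder Singh. The first manager that appears in both chains is Hamid Nguyen.

Hamid Nguyen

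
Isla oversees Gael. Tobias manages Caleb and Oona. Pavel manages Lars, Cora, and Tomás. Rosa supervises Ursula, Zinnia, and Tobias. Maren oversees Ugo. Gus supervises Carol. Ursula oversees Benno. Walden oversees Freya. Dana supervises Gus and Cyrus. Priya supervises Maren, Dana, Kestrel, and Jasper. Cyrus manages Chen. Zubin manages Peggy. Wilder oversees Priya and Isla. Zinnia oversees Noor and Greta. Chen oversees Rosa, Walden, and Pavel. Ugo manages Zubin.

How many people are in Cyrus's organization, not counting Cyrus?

Cyrus directly manages Chen. Under Chen: Pavel, Tomás, Cora, Lars, Walden, Freya, Rosa, Tobias, Oona, Caleb, Zinnia, Greta, Noor, Ursula, Benno (15). That's 16 in total.

16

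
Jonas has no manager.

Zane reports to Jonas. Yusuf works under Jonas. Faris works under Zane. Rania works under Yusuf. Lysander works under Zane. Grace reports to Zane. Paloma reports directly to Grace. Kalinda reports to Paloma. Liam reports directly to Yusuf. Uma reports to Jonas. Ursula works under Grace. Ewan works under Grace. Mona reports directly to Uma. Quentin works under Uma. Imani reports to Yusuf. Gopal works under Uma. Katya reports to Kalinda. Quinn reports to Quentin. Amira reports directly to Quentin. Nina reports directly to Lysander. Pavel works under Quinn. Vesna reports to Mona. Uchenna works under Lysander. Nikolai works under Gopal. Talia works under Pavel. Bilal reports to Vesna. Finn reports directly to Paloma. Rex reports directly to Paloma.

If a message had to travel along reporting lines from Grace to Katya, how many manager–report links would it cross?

Katya is in Grace's organization: the chain from Katya up to Grace is Katya → Kalinda → Paloma → Grace, which is 3 links.

3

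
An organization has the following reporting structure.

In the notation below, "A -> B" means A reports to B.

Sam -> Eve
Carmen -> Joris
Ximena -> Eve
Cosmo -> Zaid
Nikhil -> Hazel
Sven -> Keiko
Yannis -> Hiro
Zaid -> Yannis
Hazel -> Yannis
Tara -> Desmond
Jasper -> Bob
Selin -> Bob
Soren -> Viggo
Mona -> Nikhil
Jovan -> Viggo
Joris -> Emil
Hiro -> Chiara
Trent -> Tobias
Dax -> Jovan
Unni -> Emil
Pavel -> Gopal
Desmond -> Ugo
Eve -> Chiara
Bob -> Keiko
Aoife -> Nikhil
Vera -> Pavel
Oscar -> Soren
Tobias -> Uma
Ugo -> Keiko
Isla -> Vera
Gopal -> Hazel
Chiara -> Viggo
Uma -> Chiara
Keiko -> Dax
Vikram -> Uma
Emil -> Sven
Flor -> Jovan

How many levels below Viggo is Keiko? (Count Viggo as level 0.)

3

Chain from Keiko up to Viggo: Keiko → Dax → Jovan → Viggo. That is 3 steps up, so Keiko is 3 levels below Viggo.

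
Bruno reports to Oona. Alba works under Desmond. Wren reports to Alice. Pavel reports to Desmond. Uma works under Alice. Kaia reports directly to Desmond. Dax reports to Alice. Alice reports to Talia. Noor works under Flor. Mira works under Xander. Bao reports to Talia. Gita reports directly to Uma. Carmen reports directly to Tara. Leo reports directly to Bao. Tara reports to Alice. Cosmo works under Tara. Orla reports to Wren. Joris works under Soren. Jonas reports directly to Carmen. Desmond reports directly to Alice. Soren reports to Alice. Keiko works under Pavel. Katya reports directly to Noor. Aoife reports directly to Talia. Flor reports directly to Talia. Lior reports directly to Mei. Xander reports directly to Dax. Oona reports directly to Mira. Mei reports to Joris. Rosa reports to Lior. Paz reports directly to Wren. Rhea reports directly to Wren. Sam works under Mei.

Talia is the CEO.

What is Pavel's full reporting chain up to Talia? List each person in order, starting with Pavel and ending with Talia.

Pavel -> Desmond -> Alice -> Talia

Pavel reports to Desmond. Desmond reports to Alice. Alice reports to Talia. Talia is at the top.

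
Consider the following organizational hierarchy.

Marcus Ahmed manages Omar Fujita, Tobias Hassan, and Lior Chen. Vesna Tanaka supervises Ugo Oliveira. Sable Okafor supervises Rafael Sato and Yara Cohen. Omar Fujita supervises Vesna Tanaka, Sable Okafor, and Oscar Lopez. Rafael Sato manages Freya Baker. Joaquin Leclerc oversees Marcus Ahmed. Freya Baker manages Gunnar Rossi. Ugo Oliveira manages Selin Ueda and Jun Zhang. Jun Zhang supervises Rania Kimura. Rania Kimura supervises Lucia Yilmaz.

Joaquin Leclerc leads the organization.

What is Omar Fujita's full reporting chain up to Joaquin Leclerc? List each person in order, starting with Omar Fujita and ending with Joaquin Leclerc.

Omar Fujita reports to Marcus Ahmed. Marcus Ahmed reports to Joaquin Leclerc. Joaquin Leclerc is at the top.

Omar Fujita -> Marcus Ahmed -> Joaquin Leclerc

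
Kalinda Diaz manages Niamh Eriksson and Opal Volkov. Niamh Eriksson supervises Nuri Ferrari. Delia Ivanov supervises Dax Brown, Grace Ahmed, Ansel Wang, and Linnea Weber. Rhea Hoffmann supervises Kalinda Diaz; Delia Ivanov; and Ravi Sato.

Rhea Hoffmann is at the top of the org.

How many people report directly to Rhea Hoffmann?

Rhea Hoffmann directly manages Ravi Sato, Delia Ivanov, Kalinda Diaz. That is 3 direct reports.

3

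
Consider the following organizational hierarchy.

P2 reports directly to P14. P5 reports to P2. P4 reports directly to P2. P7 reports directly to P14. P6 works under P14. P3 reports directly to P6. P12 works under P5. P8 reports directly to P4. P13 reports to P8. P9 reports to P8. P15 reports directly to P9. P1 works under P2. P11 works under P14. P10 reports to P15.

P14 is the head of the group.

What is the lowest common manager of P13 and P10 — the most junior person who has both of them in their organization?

P8

P13's chain of managers is P8, P4, P2, P14. P10's chain of managers is P15, P9, P8, P4, P2, P14. The first manager that appears in both chains is P8.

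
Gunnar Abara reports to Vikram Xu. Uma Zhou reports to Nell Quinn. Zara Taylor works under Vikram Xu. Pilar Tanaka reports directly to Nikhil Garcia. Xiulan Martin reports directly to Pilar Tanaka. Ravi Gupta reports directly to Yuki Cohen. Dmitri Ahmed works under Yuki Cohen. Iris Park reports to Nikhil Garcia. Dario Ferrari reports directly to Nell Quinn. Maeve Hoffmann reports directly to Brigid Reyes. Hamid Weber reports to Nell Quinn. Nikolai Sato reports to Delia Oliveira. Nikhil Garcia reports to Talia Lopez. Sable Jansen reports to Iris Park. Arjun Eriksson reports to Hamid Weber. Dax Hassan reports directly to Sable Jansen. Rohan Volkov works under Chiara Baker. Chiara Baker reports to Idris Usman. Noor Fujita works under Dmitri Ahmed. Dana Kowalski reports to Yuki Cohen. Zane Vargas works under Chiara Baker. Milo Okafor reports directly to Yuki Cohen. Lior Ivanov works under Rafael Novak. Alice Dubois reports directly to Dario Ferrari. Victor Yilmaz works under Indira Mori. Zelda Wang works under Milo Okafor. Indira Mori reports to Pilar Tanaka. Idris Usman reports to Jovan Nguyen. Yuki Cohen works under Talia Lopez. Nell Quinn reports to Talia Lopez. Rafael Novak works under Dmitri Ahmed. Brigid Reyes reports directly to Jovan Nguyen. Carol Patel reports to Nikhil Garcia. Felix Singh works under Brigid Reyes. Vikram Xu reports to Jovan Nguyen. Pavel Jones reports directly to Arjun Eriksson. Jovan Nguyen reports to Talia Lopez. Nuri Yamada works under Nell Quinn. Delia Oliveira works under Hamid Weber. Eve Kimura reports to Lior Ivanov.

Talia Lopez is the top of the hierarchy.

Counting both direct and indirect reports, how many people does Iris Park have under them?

Iris Park directly manages Sable Jansen. Under Sable Jansen: Dax Hassan (1). That's 2 in total.

2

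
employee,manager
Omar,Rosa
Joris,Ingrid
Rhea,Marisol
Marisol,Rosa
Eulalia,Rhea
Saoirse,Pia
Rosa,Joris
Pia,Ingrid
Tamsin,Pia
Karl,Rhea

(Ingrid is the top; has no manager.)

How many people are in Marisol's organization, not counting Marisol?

Marisol directly manages Rhea. Under Rhea: Karl, Eulalia (2). That's 3 in total.

3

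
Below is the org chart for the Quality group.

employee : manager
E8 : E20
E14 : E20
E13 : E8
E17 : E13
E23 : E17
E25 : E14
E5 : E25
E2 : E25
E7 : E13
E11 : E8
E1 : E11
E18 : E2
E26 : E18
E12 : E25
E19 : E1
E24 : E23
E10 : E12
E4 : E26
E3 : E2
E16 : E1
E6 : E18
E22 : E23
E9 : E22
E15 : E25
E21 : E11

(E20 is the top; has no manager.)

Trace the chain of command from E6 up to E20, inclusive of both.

E6 reports to E18. E18 reports to E2. E2 reports to E25. E25 reports to E14. E14 reports to E20. E20 is at the top.

E6 -> E18 -> E2 -> E25 -> E14 -> E20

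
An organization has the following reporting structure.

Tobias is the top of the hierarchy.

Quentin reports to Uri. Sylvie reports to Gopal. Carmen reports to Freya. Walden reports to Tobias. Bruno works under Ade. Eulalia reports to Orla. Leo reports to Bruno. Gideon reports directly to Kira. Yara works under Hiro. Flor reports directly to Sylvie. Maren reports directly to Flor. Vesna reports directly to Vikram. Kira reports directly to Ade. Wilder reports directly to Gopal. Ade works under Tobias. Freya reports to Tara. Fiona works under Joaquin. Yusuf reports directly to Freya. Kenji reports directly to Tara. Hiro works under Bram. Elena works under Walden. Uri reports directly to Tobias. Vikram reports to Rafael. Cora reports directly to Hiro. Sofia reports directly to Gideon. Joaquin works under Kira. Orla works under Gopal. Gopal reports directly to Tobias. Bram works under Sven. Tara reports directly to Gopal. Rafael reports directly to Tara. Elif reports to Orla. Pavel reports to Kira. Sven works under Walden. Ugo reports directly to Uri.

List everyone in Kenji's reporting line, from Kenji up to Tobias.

Kenji -> Tara -> Gopal -> Tobias

Kenji reports to Tara. Tara reports to Gopal. Gopal reports to Tobias. Tobias is at the top.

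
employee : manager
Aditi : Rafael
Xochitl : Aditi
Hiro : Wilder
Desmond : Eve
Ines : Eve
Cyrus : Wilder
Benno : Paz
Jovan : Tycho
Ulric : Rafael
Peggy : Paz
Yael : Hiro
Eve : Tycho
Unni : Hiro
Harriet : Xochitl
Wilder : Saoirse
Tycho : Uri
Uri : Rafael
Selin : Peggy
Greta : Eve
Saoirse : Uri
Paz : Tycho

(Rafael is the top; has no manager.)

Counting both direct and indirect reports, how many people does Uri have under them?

Uri directly manages Saoirse, Tycho. Under Saoirse: Wilder, Cyrus, Hiro, Unni, Yael (5). Under Tycho: Jovan, Eve, Desmond, Ines, Greta, Paz, Peggy, Selin, Benno (9). So Uri's organization is 2 direct reports plus everyone under them: 6 + 10 = 16.

16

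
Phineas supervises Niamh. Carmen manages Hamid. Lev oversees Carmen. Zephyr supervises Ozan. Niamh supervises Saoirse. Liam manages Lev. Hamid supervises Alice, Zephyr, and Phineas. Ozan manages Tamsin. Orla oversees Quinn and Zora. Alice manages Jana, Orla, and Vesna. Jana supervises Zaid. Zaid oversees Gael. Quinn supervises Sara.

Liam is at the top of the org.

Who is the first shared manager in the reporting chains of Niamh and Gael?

Hamid

Niamh's chain of managers is Phineas, Hamid, Carmen, Lev, Liam. Gael's chain of managers is Zaid, Jana, Alice, Hamid, Carmen, Lev, Liam. The first manager that appears in both chains is Hamid.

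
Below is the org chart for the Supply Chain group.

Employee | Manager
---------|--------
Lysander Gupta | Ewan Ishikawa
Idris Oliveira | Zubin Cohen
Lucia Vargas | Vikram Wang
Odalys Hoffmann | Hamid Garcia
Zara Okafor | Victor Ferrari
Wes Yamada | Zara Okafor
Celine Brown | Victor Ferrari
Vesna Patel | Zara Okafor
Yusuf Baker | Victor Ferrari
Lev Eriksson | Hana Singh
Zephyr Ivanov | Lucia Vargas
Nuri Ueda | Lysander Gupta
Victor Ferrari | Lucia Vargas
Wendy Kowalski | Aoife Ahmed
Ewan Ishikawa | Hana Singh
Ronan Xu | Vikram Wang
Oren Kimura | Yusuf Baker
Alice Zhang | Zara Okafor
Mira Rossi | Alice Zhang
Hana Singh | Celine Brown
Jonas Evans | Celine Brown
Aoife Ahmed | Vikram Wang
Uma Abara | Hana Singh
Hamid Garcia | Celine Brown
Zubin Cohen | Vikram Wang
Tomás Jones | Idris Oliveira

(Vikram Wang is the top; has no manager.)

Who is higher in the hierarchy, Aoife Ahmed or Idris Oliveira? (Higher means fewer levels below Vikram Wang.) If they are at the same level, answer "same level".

Aoife Ahmed is 1 level below Vikram Wang; Idris Oliveira is 2. Aoife Ahmed is higher.

Aoife Ahmed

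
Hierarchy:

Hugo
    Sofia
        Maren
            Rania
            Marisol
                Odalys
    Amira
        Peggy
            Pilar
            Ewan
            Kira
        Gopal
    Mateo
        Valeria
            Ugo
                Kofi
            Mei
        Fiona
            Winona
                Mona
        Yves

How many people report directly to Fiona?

1

Fiona directly manages Winona. That is 1 direct report.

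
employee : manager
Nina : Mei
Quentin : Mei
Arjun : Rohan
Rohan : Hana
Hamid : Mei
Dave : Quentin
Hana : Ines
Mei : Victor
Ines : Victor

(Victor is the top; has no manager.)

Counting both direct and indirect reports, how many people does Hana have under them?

2

Hana directly manages Rohan. Under Rohan: Arjun (1). That's 2 in total.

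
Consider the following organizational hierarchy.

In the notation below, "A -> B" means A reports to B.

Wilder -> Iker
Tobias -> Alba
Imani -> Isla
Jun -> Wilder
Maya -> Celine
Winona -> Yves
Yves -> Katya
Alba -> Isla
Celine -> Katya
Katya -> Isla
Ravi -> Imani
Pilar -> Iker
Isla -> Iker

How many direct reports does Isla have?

Isla directly manages Alba, Katya, Imani. That is 3 direct reports.

3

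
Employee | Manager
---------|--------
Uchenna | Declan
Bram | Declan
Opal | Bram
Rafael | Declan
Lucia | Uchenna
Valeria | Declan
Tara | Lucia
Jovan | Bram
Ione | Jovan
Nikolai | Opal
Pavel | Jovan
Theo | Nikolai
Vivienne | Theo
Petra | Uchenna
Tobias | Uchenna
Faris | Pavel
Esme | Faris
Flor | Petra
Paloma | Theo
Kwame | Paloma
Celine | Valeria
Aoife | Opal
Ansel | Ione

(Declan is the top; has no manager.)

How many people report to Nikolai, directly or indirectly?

4

Nikolai directly manages Theo. Under Theo: Paloma, Kwame, Vivienne (3). That's 4 in total.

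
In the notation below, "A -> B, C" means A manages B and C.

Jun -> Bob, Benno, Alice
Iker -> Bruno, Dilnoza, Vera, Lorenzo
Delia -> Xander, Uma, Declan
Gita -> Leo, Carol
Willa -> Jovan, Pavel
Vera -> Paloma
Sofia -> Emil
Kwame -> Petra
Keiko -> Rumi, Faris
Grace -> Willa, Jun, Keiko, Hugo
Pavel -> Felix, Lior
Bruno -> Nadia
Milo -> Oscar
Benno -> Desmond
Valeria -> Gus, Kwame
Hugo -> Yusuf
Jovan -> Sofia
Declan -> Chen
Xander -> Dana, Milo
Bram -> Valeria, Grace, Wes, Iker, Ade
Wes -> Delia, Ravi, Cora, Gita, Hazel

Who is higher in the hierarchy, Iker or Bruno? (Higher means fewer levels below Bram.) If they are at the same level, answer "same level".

Iker is 1 level below Bram; Bruno is 2. Iker is higher.

Iker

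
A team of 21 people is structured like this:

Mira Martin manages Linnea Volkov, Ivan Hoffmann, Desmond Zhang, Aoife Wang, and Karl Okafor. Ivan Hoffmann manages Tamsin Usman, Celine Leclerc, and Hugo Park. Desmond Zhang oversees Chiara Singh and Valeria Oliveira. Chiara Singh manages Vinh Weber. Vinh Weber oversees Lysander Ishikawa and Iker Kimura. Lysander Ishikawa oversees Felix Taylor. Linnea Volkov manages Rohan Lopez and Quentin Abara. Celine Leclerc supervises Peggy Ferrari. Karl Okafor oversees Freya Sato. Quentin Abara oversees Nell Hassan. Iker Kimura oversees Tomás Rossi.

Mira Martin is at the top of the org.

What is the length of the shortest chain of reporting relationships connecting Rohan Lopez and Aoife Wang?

3

Rohan Lopez is 2 levels below Mira Martin, and Aoife Wang is 1 level below Mira Martin (their lowest common manager). The shortest path runs up from Rohan Lopez to Mira Martin and back down to Aoife Wang: 2 + 1 = 3 links.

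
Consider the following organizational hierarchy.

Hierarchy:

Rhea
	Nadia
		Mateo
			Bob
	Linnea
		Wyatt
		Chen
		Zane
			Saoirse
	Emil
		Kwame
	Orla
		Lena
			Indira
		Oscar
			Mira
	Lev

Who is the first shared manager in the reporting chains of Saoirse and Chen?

Saoirse's chain of managers is Zane, Linnea, Rhea. Chen's chain of managers is Linnea, Rhea. The first manager that appears in both chains is Linnea.

Linnea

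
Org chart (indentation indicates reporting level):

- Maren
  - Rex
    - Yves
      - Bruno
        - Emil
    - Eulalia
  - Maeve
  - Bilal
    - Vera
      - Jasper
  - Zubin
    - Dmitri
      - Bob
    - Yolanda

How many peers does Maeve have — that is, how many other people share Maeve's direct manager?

Maeve reports to Maren. Maren's other direct reports are Rex, Bilal, Zubin — 3 peers.

3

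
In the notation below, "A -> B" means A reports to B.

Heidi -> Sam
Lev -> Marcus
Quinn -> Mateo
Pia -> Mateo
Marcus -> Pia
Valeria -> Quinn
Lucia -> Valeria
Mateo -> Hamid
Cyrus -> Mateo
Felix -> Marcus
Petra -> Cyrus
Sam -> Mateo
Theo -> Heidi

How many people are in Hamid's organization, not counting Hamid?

Hamid directly manages Mateo. Under Mateo: Cyrus, Petra, Quinn, Valeria, Lucia, Pia, Marcus, Felix, Lev, Sam, Heidi, Theo (12). That's 13 in total.

13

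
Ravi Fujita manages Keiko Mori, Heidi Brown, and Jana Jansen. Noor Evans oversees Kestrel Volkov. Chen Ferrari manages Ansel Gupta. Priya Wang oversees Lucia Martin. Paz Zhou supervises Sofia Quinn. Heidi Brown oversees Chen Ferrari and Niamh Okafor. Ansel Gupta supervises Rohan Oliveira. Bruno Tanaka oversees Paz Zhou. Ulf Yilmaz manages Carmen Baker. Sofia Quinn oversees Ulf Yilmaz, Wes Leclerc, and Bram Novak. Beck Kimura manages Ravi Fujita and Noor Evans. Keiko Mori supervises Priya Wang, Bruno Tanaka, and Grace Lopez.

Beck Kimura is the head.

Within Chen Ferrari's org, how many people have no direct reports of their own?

1

The only person in Chen Ferrari's organization with no one reporting to them is Rohan Oliveira. That is 1.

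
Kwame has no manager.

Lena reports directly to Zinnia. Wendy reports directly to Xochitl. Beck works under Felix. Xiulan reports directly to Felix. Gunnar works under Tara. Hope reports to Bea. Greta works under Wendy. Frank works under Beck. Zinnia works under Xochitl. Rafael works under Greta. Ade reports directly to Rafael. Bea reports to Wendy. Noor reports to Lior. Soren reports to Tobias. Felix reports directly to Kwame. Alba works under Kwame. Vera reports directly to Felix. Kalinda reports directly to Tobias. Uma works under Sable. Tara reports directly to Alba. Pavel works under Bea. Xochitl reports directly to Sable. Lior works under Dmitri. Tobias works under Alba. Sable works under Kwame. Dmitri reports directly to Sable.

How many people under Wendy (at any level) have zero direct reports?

3

The people in Wendy's organization with no one reporting to them are Ade, Pavel, Hope. That is 3.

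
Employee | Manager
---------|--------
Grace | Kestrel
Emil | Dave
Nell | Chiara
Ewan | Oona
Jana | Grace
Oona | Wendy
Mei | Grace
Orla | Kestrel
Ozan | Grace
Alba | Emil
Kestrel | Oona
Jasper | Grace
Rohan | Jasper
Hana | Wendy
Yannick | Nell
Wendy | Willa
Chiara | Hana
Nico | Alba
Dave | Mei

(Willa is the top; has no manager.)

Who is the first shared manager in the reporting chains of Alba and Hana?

Alba's chain of managers is Emil, Dave, Mei, Grace, Kestrel, Oona, Wendy, Willa. Hana's chain of managers is Wendy, Willa. The first manager that appears in both chains is Wendy.

Wendy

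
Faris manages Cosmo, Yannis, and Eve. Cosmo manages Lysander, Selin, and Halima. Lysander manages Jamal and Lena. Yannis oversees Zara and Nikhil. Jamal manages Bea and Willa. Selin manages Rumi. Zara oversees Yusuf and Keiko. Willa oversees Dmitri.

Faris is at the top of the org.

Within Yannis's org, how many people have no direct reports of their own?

3

The people in Yannis's organization with no one reporting to them are Nikhil, Keiko, Yusuf. That is 3.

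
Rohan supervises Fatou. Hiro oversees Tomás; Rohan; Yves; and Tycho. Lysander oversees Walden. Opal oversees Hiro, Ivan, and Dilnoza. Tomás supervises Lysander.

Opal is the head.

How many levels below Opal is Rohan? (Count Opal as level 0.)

Chain from Rohan up to Opal: Rohan → Hiro → Opal. That is 2 steps up, so Rohan is 2 levels below Opal.

2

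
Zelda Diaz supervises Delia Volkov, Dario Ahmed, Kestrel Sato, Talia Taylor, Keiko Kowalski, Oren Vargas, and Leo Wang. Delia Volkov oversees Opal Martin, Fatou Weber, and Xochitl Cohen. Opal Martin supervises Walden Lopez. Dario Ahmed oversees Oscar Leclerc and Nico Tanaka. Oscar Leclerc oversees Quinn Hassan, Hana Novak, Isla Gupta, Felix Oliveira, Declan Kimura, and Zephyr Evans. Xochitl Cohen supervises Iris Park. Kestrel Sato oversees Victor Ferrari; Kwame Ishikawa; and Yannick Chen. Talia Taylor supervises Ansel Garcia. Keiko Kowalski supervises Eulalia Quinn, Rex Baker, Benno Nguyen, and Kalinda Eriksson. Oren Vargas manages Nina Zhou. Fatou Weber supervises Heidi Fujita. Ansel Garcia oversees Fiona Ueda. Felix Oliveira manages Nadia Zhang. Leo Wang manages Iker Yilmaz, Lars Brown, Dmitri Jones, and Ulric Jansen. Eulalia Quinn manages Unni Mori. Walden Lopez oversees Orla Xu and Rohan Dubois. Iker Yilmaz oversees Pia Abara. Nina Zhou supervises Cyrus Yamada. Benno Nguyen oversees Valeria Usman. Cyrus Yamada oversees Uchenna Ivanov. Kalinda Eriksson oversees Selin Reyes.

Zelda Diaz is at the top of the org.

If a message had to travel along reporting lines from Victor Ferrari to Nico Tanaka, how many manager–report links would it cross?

4

Victor Ferrari is 2 levels below Zelda Diaz, and Nico Tanaka is 2 levels below Zelda Diaz (their lowest common manager). The shortest path runs up from Victor Ferrari to Zelda Diaz and back down to Nico Tanaka: 2 + 2 = 4 links.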